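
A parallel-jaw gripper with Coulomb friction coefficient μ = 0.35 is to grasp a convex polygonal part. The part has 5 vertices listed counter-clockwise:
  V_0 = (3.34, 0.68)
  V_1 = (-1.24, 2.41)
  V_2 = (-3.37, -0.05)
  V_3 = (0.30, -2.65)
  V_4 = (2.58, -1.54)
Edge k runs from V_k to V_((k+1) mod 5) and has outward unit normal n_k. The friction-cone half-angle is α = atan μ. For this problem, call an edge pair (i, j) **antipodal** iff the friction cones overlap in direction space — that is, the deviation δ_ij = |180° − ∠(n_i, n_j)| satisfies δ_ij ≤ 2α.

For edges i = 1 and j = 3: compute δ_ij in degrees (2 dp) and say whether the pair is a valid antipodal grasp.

α = atan 0.35 = 19.29°;  2α = 38.58°
edge 1: e_1 = (-2.13, -2.46);  n_1 = (-0.7560, +0.6546)
edge 3: e_3 = (+2.28, +1.11);  n_3 = (+0.4377, -0.8991)
∠(n_1, n_3) = 156.85°
δ = |180° − 156.85°| = 23.15°
23.15° ≤ 2α = 38.58°  →  valid

δ = 23.15°, valid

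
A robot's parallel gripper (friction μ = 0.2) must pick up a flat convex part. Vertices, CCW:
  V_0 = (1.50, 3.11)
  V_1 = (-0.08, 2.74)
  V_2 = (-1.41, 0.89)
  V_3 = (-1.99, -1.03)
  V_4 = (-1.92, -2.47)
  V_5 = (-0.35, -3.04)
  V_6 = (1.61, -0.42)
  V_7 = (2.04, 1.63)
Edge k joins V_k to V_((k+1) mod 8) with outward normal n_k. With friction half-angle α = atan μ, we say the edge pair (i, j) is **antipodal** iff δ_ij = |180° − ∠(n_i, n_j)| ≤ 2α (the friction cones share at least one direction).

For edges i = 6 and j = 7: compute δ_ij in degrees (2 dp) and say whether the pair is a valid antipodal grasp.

δ = 148.11°, invalid

α = atan 0.2 = 11.31°;  2α = 22.62°
edge 6: e_6 = (+0.43, +2.05);  n_6 = (+0.9787, -0.2053)
edge 7: e_7 = (-0.54, +1.48);  n_7 = (+0.9394, +0.3428)
∠(n_6, n_7) = 31.89°
δ = |180° − 31.89°| = 148.11°
148.11° > 2α = 22.62°  →  invalid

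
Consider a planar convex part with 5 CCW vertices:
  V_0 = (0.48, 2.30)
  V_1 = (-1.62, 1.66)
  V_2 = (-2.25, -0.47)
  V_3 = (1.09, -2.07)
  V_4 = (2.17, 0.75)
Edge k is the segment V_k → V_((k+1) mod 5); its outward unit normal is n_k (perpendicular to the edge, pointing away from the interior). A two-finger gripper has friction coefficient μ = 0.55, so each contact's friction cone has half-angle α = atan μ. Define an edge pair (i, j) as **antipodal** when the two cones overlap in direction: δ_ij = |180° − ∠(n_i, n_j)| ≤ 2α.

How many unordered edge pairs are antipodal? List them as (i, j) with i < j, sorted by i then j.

count = 4; pairs: (0,2), (0,3), (1,3), (2,4)

α = atan 0.55 = 28.81°;  2α = 57.62°
n_0 = (-0.2915, +0.9566)
n_1 = (-0.9589, +0.2836)
n_2 = (-0.4320, -0.9019)
n_3 = (+0.9339, -0.3576)
n_4 = (+0.6759, +0.7370)
  (0,1): δ = 123.43°  ·
  (0,2): δ = 42.55°  ✓
  (0,3): δ = 52.09°  ✓
  (0,4): δ = 120.52°  ·
  (1,2): δ = 99.12°  ·
  (1,3): δ = 4.48°  ✓
  (1,4): δ = 63.95°  ·
  (2,3): δ = 85.36°  ·
  (2,4): δ = 16.93°  ✓
  (3,4): δ = 111.57°  ·
antipodal pairs: 4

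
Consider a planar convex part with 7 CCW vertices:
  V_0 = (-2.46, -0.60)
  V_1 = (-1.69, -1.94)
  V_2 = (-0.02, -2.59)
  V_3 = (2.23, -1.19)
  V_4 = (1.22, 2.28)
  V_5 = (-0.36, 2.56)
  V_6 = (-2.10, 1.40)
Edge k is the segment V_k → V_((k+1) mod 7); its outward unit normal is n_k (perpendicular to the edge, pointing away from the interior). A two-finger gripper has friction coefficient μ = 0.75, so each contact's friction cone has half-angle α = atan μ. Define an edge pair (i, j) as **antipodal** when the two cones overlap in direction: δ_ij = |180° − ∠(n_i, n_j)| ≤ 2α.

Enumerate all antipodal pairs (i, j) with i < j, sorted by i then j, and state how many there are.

count = 10; pairs: (0,3), (0,4), (1,3), (1,4), (1,5), (2,4), (2,5), (2,6), (3,5), (3,6)

α = atan 0.75 = 36.87°;  2α = 73.74°
n_0 = (-0.8670, -0.4982)
n_1 = (-0.3627, -0.9319)
n_2 = (+0.5283, -0.8491)
n_3 = (+0.9602, +0.2795)
n_4 = (+0.1745, +0.9847)
n_5 = (-0.5547, +0.8321)
n_6 = (-0.9842, +0.1772)
  (0,1): δ = 141.15°  ·
  (0,2): δ = 87.99°  ·
  (0,3): δ = 13.65°  ✓
  (0,4): δ = 50.07°  ✓
  (0,5): δ = 93.81°  ·
  (0,6): δ = 139.91°  ·
  (1,2): δ = 126.84°  ·
  (1,3): δ = 52.50°  ✓
  (1,4): δ = 11.22°  ✓
  (1,5): δ = 54.96°  ✓
  (1,6): δ = 101.06°  ·
  (2,3): δ = 105.66°  ·
  (2,4): δ = 41.94°  ✓
  (2,5): δ = 1.80°  ✓
  (2,6): δ = 47.91°  ✓
  (3,4): δ = 116.28°  ·
  (3,5): δ = 72.54°  ✓
  (3,6): δ = 26.43°  ✓
  (4,5): δ = 136.26°  ·
  (4,6): δ = 90.15°  ·
  (5,6): δ = 133.89°  ·
antipodal pairs: 10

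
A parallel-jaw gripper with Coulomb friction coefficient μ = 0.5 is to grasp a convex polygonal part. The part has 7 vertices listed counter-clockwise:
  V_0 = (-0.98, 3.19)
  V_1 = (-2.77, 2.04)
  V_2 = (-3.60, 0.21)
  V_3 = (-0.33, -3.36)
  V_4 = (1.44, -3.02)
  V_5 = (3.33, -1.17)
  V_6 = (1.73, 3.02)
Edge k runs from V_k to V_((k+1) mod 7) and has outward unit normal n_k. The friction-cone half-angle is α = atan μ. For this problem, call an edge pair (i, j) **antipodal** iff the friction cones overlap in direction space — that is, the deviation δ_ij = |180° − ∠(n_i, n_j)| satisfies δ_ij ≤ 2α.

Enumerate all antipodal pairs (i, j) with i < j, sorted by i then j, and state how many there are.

α = atan 0.5 = 26.57°;  2α = 53.13°
n_0 = (-0.5405, +0.8413)
n_1 = (-0.9107, +0.4131)
n_2 = (-0.7374, -0.6754)
n_3 = (+0.1886, -0.9820)
n_4 = (+0.6995, -0.7146)
n_5 = (+0.9342, +0.3567)
n_6 = (+0.0626, +0.9980)
  (0,1): δ = 147.12°  ·
  (0,2): δ = 80.23°  ·
  (0,3): δ = 21.85°  ✓
  (0,4): δ = 11.67°  ✓
  (0,5): δ = 78.18°  ·
  (0,6): δ = 143.69°  ·
  (1,2): δ = 113.11°  ·
  (1,3): δ = 54.73°  ·
  (1,4): δ = 21.22°  ✓
  (1,5): δ = 45.30°  ✓
  (1,6): δ = 110.81°  ·
  (2,3): δ = 121.62°  ·
  (2,4): δ = 88.10°  ·
  (2,5): δ = 21.59°  ✓
  (2,6): δ = 43.92°  ✓
  (3,4): δ = 146.49°  ·
  (3,5): δ = 79.97°  ·
  (3,6): δ = 14.46°  ✓
  (4,5): δ = 113.49°  ·
  (4,6): δ = 47.98°  ✓
  (5,6): δ = 114.49°  ·
antipodal pairs: 8

count = 8; pairs: (0,3), (0,4), (1,4), (1,5), (2,5), (2,6), (3,6), (4,6)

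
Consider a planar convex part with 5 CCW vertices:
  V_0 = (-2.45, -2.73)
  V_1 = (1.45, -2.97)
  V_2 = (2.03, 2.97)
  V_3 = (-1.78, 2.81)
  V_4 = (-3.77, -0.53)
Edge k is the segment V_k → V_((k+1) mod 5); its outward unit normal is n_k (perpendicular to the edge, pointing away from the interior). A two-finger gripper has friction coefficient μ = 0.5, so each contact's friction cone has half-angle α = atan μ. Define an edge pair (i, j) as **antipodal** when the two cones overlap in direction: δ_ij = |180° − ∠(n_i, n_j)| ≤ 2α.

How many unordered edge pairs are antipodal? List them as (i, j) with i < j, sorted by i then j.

α = atan 0.5 = 26.57°;  2α = 53.13°
n_0 = (-0.0614, -0.9981)
n_1 = (+0.9953, -0.0972)
n_2 = (-0.0420, +0.9991)
n_3 = (-0.8591, +0.5118)
n_4 = (-0.8575, -0.5145)
  (0,1): δ = 92.06°  ·
  (0,2): δ = 5.93°  ✓
  (0,3): δ = 62.73°  ·
  (0,4): δ = 124.49°  ·
  (1,2): δ = 82.02°  ·
  (1,3): δ = 25.21°  ✓
  (1,4): δ = 36.54°  ✓
  (2,3): δ = 123.19°  ·
  (2,4): δ = 61.44°  ·
  (3,4): δ = 118.25°  ·
antipodal pairs: 3

count = 3; pairs: (0,2), (1,3), (1,4)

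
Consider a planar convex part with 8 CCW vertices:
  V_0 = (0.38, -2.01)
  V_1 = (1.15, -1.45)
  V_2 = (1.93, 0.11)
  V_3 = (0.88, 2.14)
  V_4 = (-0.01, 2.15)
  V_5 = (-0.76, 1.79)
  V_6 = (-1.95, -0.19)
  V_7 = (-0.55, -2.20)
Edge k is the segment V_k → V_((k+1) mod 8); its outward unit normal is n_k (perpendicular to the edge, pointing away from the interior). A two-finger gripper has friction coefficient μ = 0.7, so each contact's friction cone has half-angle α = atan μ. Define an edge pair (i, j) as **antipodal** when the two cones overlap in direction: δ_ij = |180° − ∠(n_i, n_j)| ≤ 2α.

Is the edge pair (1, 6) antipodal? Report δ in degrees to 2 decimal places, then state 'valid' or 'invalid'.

δ = 61.42°, valid

α = atan 0.7 = 34.99°;  2α = 69.98°
edge 1: e_1 = (+0.78, +1.56);  n_1 = (+0.8944, -0.4472)
edge 6: e_6 = (+1.40, -2.01);  n_6 = (-0.8206, -0.5715)
∠(n_1, n_6) = 118.58°
δ = |180° − 118.58°| = 61.42°
61.42° ≤ 2α = 69.98°  →  valid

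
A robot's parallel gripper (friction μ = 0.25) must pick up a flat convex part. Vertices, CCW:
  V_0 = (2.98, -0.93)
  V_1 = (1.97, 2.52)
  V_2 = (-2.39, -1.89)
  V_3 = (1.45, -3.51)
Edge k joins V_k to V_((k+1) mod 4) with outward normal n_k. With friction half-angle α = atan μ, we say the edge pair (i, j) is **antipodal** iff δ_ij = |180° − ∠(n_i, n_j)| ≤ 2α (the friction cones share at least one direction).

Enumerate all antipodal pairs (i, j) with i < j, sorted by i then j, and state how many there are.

α = atan 0.25 = 14.04°;  2α = 28.07°
n_0 = (+0.9597, +0.2810)
n_1 = (-0.7111, +0.7031)
n_2 = (-0.3887, -0.9214)
n_3 = (+0.8601, -0.5101)
  (0,1): δ = 60.99°  ·
  (0,2): δ = 50.81°  ·
  (0,3): δ = 133.01°  ·
  (1,2): δ = 68.20°  ·
  (1,3): δ = 14.00°  ✓
  (2,3): δ = 97.80°  ·
antipodal pairs: 1

count = 1; pairs: (1,3)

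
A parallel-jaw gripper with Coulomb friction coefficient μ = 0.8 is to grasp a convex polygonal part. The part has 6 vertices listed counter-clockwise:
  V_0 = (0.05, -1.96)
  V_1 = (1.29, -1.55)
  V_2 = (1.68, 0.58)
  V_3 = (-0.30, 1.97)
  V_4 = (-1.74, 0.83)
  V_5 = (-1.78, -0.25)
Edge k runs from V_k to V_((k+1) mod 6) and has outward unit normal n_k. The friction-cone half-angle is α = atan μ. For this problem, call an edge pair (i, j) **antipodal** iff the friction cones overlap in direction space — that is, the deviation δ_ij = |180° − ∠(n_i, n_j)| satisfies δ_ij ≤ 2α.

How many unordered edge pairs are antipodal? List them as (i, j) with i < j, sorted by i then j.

α = atan 0.8 = 38.66°;  2α = 77.32°
n_0 = (+0.3139, -0.9494)
n_1 = (+0.9836, -0.1801)
n_2 = (+0.5746, +0.8185)
n_3 = (-0.6207, +0.7840)
n_4 = (-0.9993, +0.0370)
n_5 = (-0.6827, -0.7307)
  (0,1): δ = 118.67°  ·
  (0,2): δ = 53.37°  ✓
  (0,3): δ = 20.07°  ✓
  (0,4): δ = 69.58°  ✓
  (0,5): δ = 118.65°  ·
  (1,2): δ = 114.69°  ·
  (1,3): δ = 41.26°  ✓
  (1,4): δ = 8.25°  ✓
  (1,5): δ = 57.32°  ✓
  (2,3): δ = 106.56°  ·
  (2,4): δ = 57.05°  ✓
  (2,5): δ = 7.99°  ✓
  (3,4): δ = 130.49°  ·
  (3,5): δ = 81.43°  ·
  (4,5): δ = 130.94°  ·
antipodal pairs: 8

count = 8; pairs: (0,2), (0,3), (0,4), (1,3), (1,4), (1,5), (2,4), (2,5)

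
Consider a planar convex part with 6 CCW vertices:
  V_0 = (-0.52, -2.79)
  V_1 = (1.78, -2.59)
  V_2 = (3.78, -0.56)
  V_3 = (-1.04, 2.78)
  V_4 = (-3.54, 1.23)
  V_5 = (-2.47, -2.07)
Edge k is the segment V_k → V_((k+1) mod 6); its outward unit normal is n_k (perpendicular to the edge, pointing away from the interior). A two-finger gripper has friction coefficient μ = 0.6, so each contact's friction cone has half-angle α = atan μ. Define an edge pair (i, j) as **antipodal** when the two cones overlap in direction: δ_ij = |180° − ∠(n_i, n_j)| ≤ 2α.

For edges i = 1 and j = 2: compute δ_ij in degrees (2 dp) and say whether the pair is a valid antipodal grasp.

α = atan 0.6 = 30.96°;  2α = 61.93°
edge 1: e_1 = (+2.00, +2.03);  n_1 = (+0.7124, -0.7018)
edge 2: e_2 = (-4.82, +3.34);  n_2 = (+0.5696, +0.8219)
∠(n_1, n_2) = 99.85°
δ = |180° − 99.85°| = 80.15°
80.15° > 2α = 61.93°  →  invalid

δ = 80.15°, invalid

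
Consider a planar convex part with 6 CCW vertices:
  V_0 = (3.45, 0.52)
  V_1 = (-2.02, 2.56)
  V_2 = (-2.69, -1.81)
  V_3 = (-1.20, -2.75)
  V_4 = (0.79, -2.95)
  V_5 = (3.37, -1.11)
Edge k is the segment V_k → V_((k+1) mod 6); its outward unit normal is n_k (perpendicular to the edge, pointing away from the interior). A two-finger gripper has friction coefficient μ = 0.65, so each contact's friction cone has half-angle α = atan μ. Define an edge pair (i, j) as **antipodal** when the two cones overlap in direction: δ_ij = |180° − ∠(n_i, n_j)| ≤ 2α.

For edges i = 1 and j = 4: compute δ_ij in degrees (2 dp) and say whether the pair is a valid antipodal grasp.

δ = 45.79°, valid

α = atan 0.65 = 33.02°;  2α = 66.05°
edge 1: e_1 = (-0.67, -4.37);  n_1 = (-0.9885, +0.1515)
edge 4: e_4 = (+2.58, +1.84);  n_4 = (+0.5806, -0.8142)
∠(n_1, n_4) = 134.21°
δ = |180° − 134.21°| = 45.79°
45.79° ≤ 2α = 66.05°  →  valid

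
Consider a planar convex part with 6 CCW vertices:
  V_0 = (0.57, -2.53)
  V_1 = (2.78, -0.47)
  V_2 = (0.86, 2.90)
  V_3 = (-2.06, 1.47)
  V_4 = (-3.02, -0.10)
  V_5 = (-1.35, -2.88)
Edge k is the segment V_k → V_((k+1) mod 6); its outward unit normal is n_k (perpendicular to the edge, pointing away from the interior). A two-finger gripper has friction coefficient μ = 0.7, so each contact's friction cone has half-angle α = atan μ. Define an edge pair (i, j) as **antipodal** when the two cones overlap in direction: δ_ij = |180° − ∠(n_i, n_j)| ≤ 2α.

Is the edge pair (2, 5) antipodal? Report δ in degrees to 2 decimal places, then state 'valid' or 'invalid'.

δ = 15.76°, valid

α = atan 0.7 = 34.99°;  2α = 69.98°
edge 2: e_2 = (-2.92, -1.43);  n_2 = (-0.4398, +0.8981)
edge 5: e_5 = (+1.92, +0.35);  n_5 = (+0.1793, -0.9838)
∠(n_2, n_5) = 164.24°
δ = |180° − 164.24°| = 15.76°
15.76° ≤ 2α = 69.98°  →  valid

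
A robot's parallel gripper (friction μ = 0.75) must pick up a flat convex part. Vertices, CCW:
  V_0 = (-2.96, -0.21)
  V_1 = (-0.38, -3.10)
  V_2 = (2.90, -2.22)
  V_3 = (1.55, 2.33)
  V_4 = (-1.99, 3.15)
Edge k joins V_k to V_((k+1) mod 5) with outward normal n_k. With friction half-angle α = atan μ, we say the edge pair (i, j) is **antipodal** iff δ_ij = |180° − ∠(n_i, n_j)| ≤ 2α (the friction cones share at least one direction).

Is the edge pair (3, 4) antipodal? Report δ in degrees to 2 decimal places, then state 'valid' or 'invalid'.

δ = 93.06°, invalid

α = atan 0.75 = 36.87°;  2α = 73.74°
edge 3: e_3 = (-3.54, +0.82);  n_3 = (+0.2257, +0.9742)
edge 4: e_4 = (-0.97, -3.36);  n_4 = (-0.9608, +0.2774)
∠(n_3, n_4) = 86.94°
δ = |180° − 86.94°| = 93.06°
93.06° > 2α = 73.74°  →  invalid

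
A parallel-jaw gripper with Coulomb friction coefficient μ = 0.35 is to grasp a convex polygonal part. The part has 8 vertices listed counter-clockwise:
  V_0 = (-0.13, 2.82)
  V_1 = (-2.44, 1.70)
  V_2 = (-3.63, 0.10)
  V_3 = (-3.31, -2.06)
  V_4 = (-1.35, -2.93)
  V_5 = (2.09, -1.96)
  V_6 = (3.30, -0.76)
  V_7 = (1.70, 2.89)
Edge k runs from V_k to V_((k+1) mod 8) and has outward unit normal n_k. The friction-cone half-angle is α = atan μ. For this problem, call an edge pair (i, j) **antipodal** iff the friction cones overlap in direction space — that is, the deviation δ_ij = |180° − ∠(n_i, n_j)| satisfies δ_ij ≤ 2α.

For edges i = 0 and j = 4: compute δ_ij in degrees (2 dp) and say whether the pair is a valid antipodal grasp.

α = atan 0.35 = 19.29°;  2α = 38.58°
edge 0: e_0 = (-2.31, -1.12);  n_0 = (-0.4363, +0.8998)
edge 4: e_4 = (+3.44, +0.97);  n_4 = (+0.2714, -0.9625)
∠(n_0, n_4) = 169.88°
δ = |180° − 169.88°| = 10.12°
10.12° ≤ 2α = 38.58°  →  valid

δ = 10.12°, valid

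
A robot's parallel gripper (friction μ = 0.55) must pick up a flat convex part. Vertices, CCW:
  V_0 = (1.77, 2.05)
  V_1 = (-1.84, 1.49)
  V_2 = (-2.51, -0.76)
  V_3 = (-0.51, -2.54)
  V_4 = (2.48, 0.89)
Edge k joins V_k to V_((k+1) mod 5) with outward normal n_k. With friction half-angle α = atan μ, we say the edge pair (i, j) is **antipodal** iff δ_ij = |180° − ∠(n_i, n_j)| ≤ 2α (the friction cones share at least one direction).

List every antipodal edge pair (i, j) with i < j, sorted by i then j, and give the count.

α = atan 0.55 = 28.81°;  2α = 57.62°
n_0 = (-0.1533, +0.9882)
n_1 = (-0.9584, +0.2854)
n_2 = (-0.6648, -0.7470)
n_3 = (+0.7538, -0.6571)
n_4 = (+0.8529, +0.5220)
  (0,1): δ = 115.40°  ·
  (0,2): δ = 50.49°  ✓
  (0,3): δ = 40.10°  ✓
  (0,4): δ = 112.65°  ·
  (1,2): δ = 115.09°  ·
  (1,3): δ = 24.50°  ✓
  (1,4): δ = 48.05°  ✓
  (2,3): δ = 89.41°  ·
  (2,4): δ = 16.86°  ✓
  (3,4): δ = 107.45°  ·
antipodal pairs: 5

count = 5; pairs: (0,2), (0,3), (1,3), (1,4), (2,4)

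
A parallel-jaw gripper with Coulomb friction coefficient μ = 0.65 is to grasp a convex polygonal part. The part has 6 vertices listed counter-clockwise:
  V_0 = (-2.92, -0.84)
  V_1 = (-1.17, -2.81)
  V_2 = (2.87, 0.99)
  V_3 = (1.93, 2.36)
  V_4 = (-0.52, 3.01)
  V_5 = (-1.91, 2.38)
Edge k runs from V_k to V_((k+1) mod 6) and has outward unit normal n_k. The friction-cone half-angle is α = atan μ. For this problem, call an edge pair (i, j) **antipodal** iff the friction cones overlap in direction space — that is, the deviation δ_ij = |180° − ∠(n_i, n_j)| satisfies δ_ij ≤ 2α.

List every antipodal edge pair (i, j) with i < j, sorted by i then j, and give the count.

α = atan 0.65 = 33.02°;  2α = 66.05°
n_0 = (-0.7476, -0.6641)
n_1 = (+0.6851, -0.7284)
n_2 = (+0.8246, +0.5658)
n_3 = (+0.2564, +0.9666)
n_4 = (-0.4128, +0.9108)
n_5 = (-0.9542, +0.2993)
  (0,1): δ = 88.37°  ·
  (0,2): δ = 7.16°  ✓
  (0,3): δ = 33.53°  ✓
  (0,4): δ = 72.77°  ·
  (0,5): δ = 120.97°  ·
  (1,2): δ = 98.79°  ·
  (1,3): δ = 58.11°  ✓
  (1,4): δ = 18.86°  ✓
  (1,5): δ = 29.34°  ✓
  (2,3): δ = 139.31°  ·
  (2,4): δ = 100.07°  ·
  (2,5): δ = 51.87°  ✓
  (3,4): δ = 140.76°  ·
  (3,5): δ = 92.56°  ·
  (4,5): δ = 131.80°  ·
antipodal pairs: 6

count = 6; pairs: (0,2), (0,3), (1,3), (1,4), (1,5), (2,5)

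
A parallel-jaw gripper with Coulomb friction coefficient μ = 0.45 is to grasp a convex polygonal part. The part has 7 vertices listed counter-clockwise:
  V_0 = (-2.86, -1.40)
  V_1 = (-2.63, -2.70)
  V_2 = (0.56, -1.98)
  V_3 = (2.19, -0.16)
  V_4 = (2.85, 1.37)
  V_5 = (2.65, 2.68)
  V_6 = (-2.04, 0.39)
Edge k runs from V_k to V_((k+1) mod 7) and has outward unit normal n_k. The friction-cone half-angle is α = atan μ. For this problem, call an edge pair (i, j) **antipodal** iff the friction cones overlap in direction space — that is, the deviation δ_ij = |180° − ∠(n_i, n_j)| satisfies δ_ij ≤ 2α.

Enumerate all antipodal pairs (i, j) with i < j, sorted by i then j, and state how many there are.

count = 8; pairs: (0,3), (0,4), (1,5), (2,5), (2,6), (3,5), (3,6), (4,6)

α = atan 0.45 = 24.23°;  2α = 48.46°
n_0 = (-0.9847, -0.1742)
n_1 = (+0.2202, -0.9755)
n_2 = (+0.7449, -0.6672)
n_3 = (+0.9182, -0.3961)
n_4 = (+0.9885, +0.1509)
n_5 = (-0.4388, +0.8986)
n_6 = (-0.9091, +0.4165)
  (0,1): δ = 87.31°  ·
  (0,2): δ = 51.88°  ·
  (0,3): δ = 33.37°  ✓
  (0,4): δ = 1.35°  ✓
  (0,5): δ = 105.99°  ·
  (0,6): δ = 145.35°  ·
  (1,2): δ = 144.57°  ·
  (1,3): δ = 126.05°  ·
  (1,4): δ = 94.04°  ·
  (1,5): δ = 13.31°  ✓
  (1,6): δ = 52.67°  ·
  (2,3): δ = 161.49°  ·
  (2,4): δ = 129.47°  ·
  (2,5): δ = 22.13°  ✓
  (2,6): δ = 17.24°  ✓
  (3,4): δ = 147.99°  ·
  (3,5): δ = 40.64°  ✓
  (3,6): δ = 1.28°  ✓
  (4,5): δ = 72.66°  ·
  (4,6): δ = 33.29°  ✓
  (5,6): δ = 140.64°  ·
antipodal pairs: 8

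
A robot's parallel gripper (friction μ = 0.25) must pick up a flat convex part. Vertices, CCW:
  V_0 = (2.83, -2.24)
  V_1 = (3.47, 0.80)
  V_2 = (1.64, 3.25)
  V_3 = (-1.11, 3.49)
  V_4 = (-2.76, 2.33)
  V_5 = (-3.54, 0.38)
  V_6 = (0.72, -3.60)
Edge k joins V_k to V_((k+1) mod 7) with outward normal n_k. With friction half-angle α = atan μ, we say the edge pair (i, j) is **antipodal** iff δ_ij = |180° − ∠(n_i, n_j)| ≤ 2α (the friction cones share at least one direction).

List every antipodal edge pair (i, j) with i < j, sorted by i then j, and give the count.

α = atan 0.25 = 14.04°;  2α = 28.07°
n_0 = (+0.9785, -0.2060)
n_1 = (+0.8012, +0.5984)
n_2 = (+0.0869, +0.9962)
n_3 = (-0.5751, +0.8181)
n_4 = (-0.9285, +0.3714)
n_5 = (-0.6827, -0.7307)
n_6 = (+0.5418, -0.8405)
  (0,1): δ = 131.35°  ·
  (0,2): δ = 83.10°  ·
  (0,3): δ = 43.00°  ·
  (0,4): δ = 9.91°  ✓
  (0,5): δ = 58.83°  ·
  (0,6): δ = 134.69°  ·
  (1,2): δ = 131.75°  ·
  (1,3): δ = 91.65°  ·
  (1,4): δ = 58.56°  ·
  (1,5): δ = 10.19°  ✓
  (1,6): δ = 86.05°  ·
  (2,3): δ = 139.90°  ·
  (2,4): δ = 106.81°  ·
  (2,5): δ = 38.07°  ·
  (2,6): δ = 37.79°  ·
  (3,4): δ = 146.91°  ·
  (3,5): δ = 78.16°  ·
  (3,6): δ = 2.30°  ✓
  (4,5): δ = 111.25°  ·
  (4,6): δ = 35.39°  ·
  (5,6): δ = 104.14°  ·
antipodal pairs: 3

count = 3; pairs: (0,4), (1,5), (3,6)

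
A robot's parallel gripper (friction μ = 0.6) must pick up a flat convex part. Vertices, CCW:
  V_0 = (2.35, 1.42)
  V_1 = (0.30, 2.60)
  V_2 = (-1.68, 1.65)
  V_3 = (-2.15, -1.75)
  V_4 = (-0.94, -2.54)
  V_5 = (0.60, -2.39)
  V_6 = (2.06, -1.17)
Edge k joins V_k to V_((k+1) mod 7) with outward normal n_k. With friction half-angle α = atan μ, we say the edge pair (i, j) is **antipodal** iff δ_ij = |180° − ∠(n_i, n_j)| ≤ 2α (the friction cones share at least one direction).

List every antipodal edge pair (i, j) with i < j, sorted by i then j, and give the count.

count = 8; pairs: (0,3), (0,4), (1,3), (1,4), (1,5), (1,6), (2,5), (2,6)

α = atan 0.6 = 30.96°;  2α = 61.93°
n_0 = (+0.4989, +0.8667)
n_1 = (-0.4326, +0.9016)
n_2 = (-0.9906, +0.1369)
n_3 = (-0.5467, -0.8373)
n_4 = (+0.0969, -0.9953)
n_5 = (+0.6412, -0.7674)
n_6 = (+0.9938, -0.1113)
  (0,1): δ = 124.44°  ·
  (0,2): δ = 67.95°  ·
  (0,3): δ = 3.22°  ✓
  (0,4): δ = 35.49°  ✓
  (0,5): δ = 69.81°  ·
  (0,6): δ = 113.54°  ·
  (1,2): δ = 123.50°  ·
  (1,3): δ = 58.77°  ✓
  (1,4): δ = 20.07°  ✓
  (1,5): δ = 14.25°  ✓
  (1,6): δ = 57.98°  ✓
  (2,3): δ = 115.27°  ·
  (2,4): δ = 76.57°  ·
  (2,5): δ = 42.25°  ✓
  (2,6): δ = 1.48°  ✓
  (3,4): δ = 141.30°  ·
  (3,5): δ = 106.98°  ·
  (3,6): δ = 63.25°  ·
  (4,5): δ = 145.68°  ·
  (4,6): δ = 101.95°  ·
  (5,6): δ = 136.27°  ·
antipodal pairs: 8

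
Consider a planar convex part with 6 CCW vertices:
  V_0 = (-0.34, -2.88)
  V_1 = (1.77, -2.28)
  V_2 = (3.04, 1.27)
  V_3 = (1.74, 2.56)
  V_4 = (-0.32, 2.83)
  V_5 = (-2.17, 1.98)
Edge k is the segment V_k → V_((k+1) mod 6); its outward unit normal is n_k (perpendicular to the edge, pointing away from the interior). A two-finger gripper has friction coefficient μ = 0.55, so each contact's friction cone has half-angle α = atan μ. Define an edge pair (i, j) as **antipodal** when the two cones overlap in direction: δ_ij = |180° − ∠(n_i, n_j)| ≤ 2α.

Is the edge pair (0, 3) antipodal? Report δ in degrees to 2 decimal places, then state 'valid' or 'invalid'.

δ = 23.34°, valid

α = atan 0.55 = 28.81°;  2α = 57.62°
edge 0: e_0 = (+2.11, +0.60);  n_0 = (+0.2735, -0.9619)
edge 3: e_3 = (-2.06, +0.27);  n_3 = (+0.1300, +0.9915)
∠(n_0, n_3) = 156.66°
δ = |180° − 156.66°| = 23.34°
23.34° ≤ 2α = 57.62°  →  valid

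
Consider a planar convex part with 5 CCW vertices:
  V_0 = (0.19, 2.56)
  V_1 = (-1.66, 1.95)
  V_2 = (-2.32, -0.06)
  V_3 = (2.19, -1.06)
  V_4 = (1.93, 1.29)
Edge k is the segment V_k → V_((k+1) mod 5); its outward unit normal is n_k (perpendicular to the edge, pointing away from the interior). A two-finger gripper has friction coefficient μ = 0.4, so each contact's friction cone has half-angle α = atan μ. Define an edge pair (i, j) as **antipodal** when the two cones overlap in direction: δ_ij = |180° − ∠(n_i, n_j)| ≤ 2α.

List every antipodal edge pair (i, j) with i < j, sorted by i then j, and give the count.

α = atan 0.4 = 21.80°;  2α = 43.60°
n_0 = (-0.3131, +0.9497)
n_1 = (-0.9501, +0.3120)
n_2 = (-0.2165, -0.9763)
n_3 = (+0.9939, +0.1100)
n_4 = (+0.5896, +0.8077)
  (0,1): δ = 126.43°  ·
  (0,2): δ = 30.75°  ✓
  (0,3): δ = 78.06°  ·
  (0,4): δ = 125.63°  ·
  (1,2): δ = 84.32°  ·
  (1,3): δ = 24.49°  ✓
  (1,4): δ = 72.05°  ·
  (2,3): δ = 71.18°  ·
  (2,4): δ = 23.62°  ✓
  (3,4): δ = 132.44°  ·
antipodal pairs: 3

count = 3; pairs: (0,2), (1,3), (2,4)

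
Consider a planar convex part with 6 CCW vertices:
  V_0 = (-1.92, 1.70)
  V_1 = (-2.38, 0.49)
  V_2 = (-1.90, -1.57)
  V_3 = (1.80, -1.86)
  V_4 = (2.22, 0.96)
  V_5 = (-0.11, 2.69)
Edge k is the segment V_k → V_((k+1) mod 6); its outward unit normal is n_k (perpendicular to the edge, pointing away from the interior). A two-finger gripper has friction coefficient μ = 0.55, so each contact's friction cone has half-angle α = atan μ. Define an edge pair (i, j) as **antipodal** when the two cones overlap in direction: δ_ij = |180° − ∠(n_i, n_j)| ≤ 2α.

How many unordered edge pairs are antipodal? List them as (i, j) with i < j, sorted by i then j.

α = atan 0.55 = 28.81°;  2α = 57.62°
n_0 = (-0.9347, +0.3554)
n_1 = (-0.9739, -0.2269)
n_2 = (-0.0781, -0.9969)
n_3 = (+0.9891, -0.1473)
n_4 = (+0.5961, +0.8029)
n_5 = (-0.4799, +0.8773)
  (0,1): δ = 146.07°  ·
  (0,2): δ = 73.67°  ·
  (0,3): δ = 12.34°  ✓
  (0,4): δ = 74.22°  ·
  (0,5): δ = 139.49°  ·
  (1,2): δ = 107.60°  ·
  (1,3): δ = 21.59°  ✓
  (1,4): δ = 40.29°  ✓
  (1,5): δ = 105.56°  ·
  (2,3): δ = 93.99°  ·
  (2,4): δ = 32.11°  ✓
  (2,5): δ = 33.16°  ✓
  (3,4): δ = 118.12°  ·
  (3,5): δ = 52.85°  ✓
  (4,5): δ = 114.73°  ·
antipodal pairs: 6

count = 6; pairs: (0,3), (1,3), (1,4), (2,4), (2,5), (3,5)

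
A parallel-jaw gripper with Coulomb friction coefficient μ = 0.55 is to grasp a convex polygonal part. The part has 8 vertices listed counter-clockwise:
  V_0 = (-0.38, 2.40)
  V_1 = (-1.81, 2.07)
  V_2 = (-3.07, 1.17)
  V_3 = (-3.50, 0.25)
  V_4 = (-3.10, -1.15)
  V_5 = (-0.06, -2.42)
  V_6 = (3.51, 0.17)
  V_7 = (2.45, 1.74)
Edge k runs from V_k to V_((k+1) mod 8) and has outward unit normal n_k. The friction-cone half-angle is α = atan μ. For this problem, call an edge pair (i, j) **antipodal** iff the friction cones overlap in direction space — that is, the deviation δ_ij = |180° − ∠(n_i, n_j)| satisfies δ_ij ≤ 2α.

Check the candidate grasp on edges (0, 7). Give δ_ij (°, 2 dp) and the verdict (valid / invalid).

δ = 153.88°, invalid

α = atan 0.55 = 28.81°;  2α = 57.62°
edge 0: e_0 = (-1.43, -0.33);  n_0 = (-0.2249, +0.9744)
edge 7: e_7 = (-2.83, +0.66);  n_7 = (+0.2271, +0.9739)
∠(n_0, n_7) = 26.12°
δ = |180° − 26.12°| = 153.88°
153.88° > 2α = 57.62°  →  invalid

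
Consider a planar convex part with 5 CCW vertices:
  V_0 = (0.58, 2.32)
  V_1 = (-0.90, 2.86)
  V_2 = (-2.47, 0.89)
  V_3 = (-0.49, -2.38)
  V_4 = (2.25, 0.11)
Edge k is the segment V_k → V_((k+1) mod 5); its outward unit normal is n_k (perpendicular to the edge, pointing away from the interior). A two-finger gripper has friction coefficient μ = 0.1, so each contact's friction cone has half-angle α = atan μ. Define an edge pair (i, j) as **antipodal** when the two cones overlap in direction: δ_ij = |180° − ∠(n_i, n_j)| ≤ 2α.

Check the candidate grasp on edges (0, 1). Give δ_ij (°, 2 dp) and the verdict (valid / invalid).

α = atan 0.1 = 5.71°;  2α = 11.42°
edge 0: e_0 = (-1.48, +0.54);  n_0 = (+0.3428, +0.9394)
edge 1: e_1 = (-1.57, -1.97);  n_1 = (-0.7820, +0.6232)
∠(n_0, n_1) = 71.49°
δ = |180° − 71.49°| = 108.51°
108.51° > 2α = 11.42°  →  invalid

δ = 108.51°, invalid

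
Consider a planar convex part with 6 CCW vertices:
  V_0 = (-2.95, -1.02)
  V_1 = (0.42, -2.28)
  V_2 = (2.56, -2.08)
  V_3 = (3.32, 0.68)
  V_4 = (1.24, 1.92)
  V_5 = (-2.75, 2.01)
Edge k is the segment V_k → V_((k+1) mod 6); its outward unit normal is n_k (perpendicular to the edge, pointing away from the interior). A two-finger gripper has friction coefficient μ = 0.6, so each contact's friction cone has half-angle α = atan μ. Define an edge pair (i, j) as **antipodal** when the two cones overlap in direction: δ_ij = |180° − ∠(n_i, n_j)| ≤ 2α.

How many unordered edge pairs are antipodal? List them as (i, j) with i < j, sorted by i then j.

α = atan 0.6 = 30.96°;  2α = 61.93°
n_0 = (-0.3502, -0.9367)
n_1 = (+0.0931, -0.9957)
n_2 = (+0.9641, -0.2655)
n_3 = (+0.5121, +0.8589)
n_4 = (+0.0226, +0.9997)
n_5 = (-0.9978, +0.0659)
  (0,1): δ = 154.16°  ·
  (0,2): δ = 84.90°  ·
  (0,3): δ = 10.30°  ✓
  (0,4): δ = 19.21°  ✓
  (0,5): δ = 106.72°  ·
  (1,2): δ = 110.73°  ·
  (1,3): δ = 36.14°  ✓
  (1,4): δ = 6.63°  ✓
  (1,5): δ = 80.88°  ·
  (2,3): δ = 105.41°  ·
  (2,4): δ = 75.90°  ·
  (2,5): δ = 11.62°  ✓
  (3,4): δ = 150.49°  ·
  (3,5): δ = 62.97°  ·
  (4,5): δ = 92.48°  ·
antipodal pairs: 5

count = 5; pairs: (0,3), (0,4), (1,3), (1,4), (2,5)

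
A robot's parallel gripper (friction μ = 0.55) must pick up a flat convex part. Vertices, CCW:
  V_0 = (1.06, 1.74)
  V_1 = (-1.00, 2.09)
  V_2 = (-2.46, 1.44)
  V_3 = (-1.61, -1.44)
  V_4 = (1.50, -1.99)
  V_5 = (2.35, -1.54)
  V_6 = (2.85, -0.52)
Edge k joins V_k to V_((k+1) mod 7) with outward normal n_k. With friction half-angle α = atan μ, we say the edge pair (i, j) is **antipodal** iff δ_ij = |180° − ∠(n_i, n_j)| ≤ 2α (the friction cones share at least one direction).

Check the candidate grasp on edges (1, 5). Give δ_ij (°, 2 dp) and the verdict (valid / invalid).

δ = 39.89°, valid

α = atan 0.55 = 28.81°;  2α = 57.62°
edge 1: e_1 = (-1.46, -0.65);  n_1 = (-0.4067, +0.9136)
edge 5: e_5 = (+0.50, +1.02);  n_5 = (+0.8979, -0.4402)
∠(n_1, n_5) = 140.11°
δ = |180° − 140.11°| = 39.89°
39.89° ≤ 2α = 57.62°  →  valid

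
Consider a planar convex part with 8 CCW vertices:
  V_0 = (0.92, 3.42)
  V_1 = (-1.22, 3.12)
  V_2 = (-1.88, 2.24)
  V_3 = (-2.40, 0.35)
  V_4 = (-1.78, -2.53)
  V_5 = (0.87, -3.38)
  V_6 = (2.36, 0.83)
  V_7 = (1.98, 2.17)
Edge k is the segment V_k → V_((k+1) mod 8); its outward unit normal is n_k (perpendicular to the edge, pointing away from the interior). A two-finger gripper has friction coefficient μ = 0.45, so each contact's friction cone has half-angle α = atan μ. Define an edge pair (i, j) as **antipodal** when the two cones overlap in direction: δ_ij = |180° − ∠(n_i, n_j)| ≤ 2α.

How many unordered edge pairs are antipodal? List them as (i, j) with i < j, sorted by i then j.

count = 8; pairs: (0,4), (1,5), (2,5), (2,6), (3,5), (3,6), (3,7), (4,7)

α = atan 0.45 = 24.23°;  2α = 48.46°
n_0 = (-0.1388, +0.9903)
n_1 = (-0.8000, +0.6000)
n_2 = (-0.9642, +0.2653)
n_3 = (-0.9776, -0.2105)
n_4 = (-0.3054, -0.9522)
n_5 = (+0.9427, -0.3336)
n_6 = (+0.9621, +0.2728)
n_7 = (+0.7627, +0.6468)
  (0,1): δ = 134.85°  ·
  (0,2): δ = 113.36°  ·
  (0,3): δ = 85.83°  ·
  (0,4): δ = 25.76°  ✓
  (0,5): δ = 62.53°  ·
  (0,6): δ = 97.85°  ·
  (0,7): δ = 122.32°  ·
  (1,2): δ = 158.51°  ·
  (1,3): δ = 130.98°  ·
  (1,4): δ = 70.91°  ·
  (1,5): δ = 17.38°  ✓
  (1,6): δ = 52.70°  ·
  (1,7): δ = 77.17°  ·
  (2,3): δ = 152.47°  ·
  (2,4): δ = 92.40°  ·
  (2,5): δ = 4.11°  ✓
  (2,6): δ = 31.22°  ✓
  (2,7): δ = 55.68°  ·
  (3,4): δ = 119.93°  ·
  (3,5): δ = 31.64°  ✓
  (3,6): δ = 3.68°  ✓
  (3,7): δ = 28.15°  ✓
  (4,5): δ = 91.71°  ·
  (4,6): δ = 56.38°  ·
  (4,7): δ = 31.92°  ✓
  (5,6): δ = 144.68°  ·
  (5,7): δ = 120.21°  ·
  (6,7): δ = 155.53°  ·
antipodal pairs: 8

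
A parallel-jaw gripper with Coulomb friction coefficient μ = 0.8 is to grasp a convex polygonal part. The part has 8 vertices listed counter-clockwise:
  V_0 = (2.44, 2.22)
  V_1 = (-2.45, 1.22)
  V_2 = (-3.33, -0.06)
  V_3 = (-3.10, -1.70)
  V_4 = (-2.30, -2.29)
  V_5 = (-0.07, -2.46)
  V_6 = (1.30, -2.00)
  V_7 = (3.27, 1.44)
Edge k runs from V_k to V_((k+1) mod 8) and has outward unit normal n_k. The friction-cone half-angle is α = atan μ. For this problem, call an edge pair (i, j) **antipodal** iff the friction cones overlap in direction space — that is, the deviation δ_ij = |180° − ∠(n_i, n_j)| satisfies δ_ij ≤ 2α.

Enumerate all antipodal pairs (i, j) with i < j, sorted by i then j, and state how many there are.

α = atan 0.8 = 38.66°;  2α = 77.32°
n_0 = (-0.2004, +0.9797)
n_1 = (-0.8240, +0.5665)
n_2 = (-0.9903, -0.1389)
n_3 = (-0.5935, -0.8048)
n_4 = (-0.0760, -0.9971)
n_5 = (+0.3183, -0.9480)
n_6 = (+0.8678, -0.4970)
n_7 = (+0.6848, +0.7287)
  (0,1): δ = 136.07°  ·
  (0,2): δ = 93.57°  ·
  (0,3): δ = 47.97°  ✓
  (0,4): δ = 15.92°  ✓
  (0,5): δ = 7.00°  ✓
  (0,6): δ = 48.64°  ✓
  (0,7): δ = 125.22°  ·
  (1,2): δ = 137.51°  ·
  (1,3): δ = 91.90°  ·
  (1,4): δ = 59.85°  ✓
  (1,5): δ = 36.93°  ✓
  (1,6): δ = 4.71°  ✓
  (1,7): δ = 81.29°  ·
  (2,3): δ = 134.39°  ·
  (2,4): δ = 102.34°  ·
  (2,5): δ = 79.42°  ·
  (2,6): δ = 37.78°  ✓
  (2,7): δ = 38.80°  ✓
  (3,4): δ = 147.95°  ·
  (3,5): δ = 125.03°  ·
  (3,6): δ = 83.39°  ·
  (3,7): δ = 6.81°  ✓
  (4,5): δ = 157.08°  ·
  (4,6): δ = 115.44°  ·
  (4,7): δ = 38.86°  ✓
  (5,6): δ = 138.36°  ·
  (5,7): δ = 61.78°  ✓
  (6,7): δ = 103.42°  ·
antipodal pairs: 12

count = 12; pairs: (0,3), (0,4), (0,5), (0,6), (1,4), (1,5), (1,6), (2,6), (2,7), (3,7), (4,7), (5,7)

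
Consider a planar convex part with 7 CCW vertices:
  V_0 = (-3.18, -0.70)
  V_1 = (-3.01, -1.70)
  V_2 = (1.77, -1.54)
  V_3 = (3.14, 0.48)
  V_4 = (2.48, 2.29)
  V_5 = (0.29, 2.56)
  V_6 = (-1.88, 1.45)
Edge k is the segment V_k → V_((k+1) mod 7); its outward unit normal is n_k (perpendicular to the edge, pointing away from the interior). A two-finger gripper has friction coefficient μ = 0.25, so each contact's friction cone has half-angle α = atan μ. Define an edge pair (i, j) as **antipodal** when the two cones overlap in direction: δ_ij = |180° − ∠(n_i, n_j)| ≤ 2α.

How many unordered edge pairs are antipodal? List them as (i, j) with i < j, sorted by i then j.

count = 4; pairs: (0,3), (1,4), (1,5), (2,6)

α = atan 0.25 = 14.04°;  2α = 28.07°
n_0 = (-0.9859, -0.1676)
n_1 = (+0.0335, -0.9994)
n_2 = (+0.8276, -0.5613)
n_3 = (+0.9395, +0.3426)
n_4 = (+0.1224, +0.9925)
n_5 = (-0.4554, +0.8903)
n_6 = (-0.8557, +0.5174)
  (0,1): δ = 97.73°  ·
  (0,2): δ = 43.79°  ·
  (0,3): δ = 10.39°  ✓
  (0,4): δ = 73.32°  ·
  (0,5): δ = 107.44°  ·
  (0,6): δ = 139.19°  ·
  (1,2): δ = 126.06°  ·
  (1,3): δ = 71.88°  ·
  (1,4): δ = 8.95°  ✓
  (1,5): δ = 25.17°  ✓
  (1,6): δ = 56.92°  ·
  (2,3): δ = 125.82°  ·
  (2,4): δ = 62.88°  ·
  (2,5): δ = 28.76°  ·
  (2,6): δ = 2.99°  ✓
  (3,4): δ = 117.06°  ·
  (3,5): δ = 82.94°  ·
  (3,6): δ = 51.19°  ·
  (4,5): δ = 145.88°  ·
  (4,6): δ = 114.13°  ·
  (5,6): δ = 148.25°  ·
antipodal pairs: 4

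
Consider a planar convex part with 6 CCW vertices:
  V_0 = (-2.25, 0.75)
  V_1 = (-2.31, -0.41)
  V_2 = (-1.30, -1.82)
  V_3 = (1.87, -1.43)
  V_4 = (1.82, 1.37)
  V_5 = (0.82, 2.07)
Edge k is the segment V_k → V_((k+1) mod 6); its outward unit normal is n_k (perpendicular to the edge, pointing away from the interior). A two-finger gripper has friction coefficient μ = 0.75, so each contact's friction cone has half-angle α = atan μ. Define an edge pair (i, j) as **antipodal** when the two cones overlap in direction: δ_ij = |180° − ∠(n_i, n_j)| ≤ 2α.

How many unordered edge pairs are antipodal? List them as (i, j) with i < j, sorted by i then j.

α = atan 0.75 = 36.87°;  2α = 73.74°
n_0 = (-0.9987, +0.0517)
n_1 = (-0.8130, -0.5823)
n_2 = (+0.1221, -0.9925)
n_3 = (+0.9998, +0.0179)
n_4 = (+0.5735, +0.8192)
n_5 = (-0.3950, +0.9187)
  (0,1): δ = 141.42°  ·
  (0,2): δ = 80.03°  ·
  (0,3): δ = 3.98°  ✓
  (0,4): δ = 57.97°  ✓
  (0,5): δ = 116.23°  ·
  (1,2): δ = 118.60°  ·
  (1,3): δ = 34.59°  ✓
  (1,4): δ = 19.39°  ✓
  (1,5): δ = 77.65°  ·
  (2,3): δ = 95.99°  ·
  (2,4): δ = 42.01°  ✓
  (2,5): δ = 16.25°  ✓
  (3,4): δ = 126.02°  ·
  (3,5): δ = 67.76°  ✓
  (4,5): δ = 121.74°  ·
antipodal pairs: 7

count = 7; pairs: (0,3), (0,4), (1,3), (1,4), (2,4), (2,5), (3,5)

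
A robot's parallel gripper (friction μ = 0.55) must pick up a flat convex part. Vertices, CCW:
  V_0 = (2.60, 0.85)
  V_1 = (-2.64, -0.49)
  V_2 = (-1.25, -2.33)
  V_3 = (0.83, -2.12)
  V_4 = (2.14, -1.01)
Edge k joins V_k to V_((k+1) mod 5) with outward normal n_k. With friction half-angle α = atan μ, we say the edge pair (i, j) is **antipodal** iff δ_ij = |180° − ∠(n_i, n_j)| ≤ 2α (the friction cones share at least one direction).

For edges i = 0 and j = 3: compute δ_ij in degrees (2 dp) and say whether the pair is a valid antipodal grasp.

δ = 25.93°, valid

α = atan 0.55 = 28.81°;  2α = 57.62°
edge 0: e_0 = (-5.24, -1.34);  n_0 = (-0.2478, +0.9688)
edge 3: e_3 = (+1.31, +1.11);  n_3 = (+0.6465, -0.7629)
∠(n_0, n_3) = 154.07°
δ = |180° − 154.07°| = 25.93°
25.93° ≤ 2α = 57.62°  →  valid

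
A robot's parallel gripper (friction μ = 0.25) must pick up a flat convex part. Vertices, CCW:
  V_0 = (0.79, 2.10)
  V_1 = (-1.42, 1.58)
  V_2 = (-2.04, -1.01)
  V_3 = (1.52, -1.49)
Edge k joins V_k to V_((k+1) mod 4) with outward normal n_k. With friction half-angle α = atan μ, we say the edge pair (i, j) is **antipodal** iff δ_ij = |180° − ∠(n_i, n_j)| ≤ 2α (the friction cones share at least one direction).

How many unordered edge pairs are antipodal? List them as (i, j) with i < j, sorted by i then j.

α = atan 0.25 = 14.04°;  2α = 28.07°
n_0 = (-0.2290, +0.9734)
n_1 = (-0.9725, +0.2328)
n_2 = (-0.1336, -0.9910)
n_3 = (+0.9799, +0.1993)
  (0,1): δ = 116.70°  ·
  (0,2): δ = 20.92°  ✓
  (0,3): δ = 88.25°  ·
  (1,2): δ = 84.22°  ·
  (1,3): δ = 24.96°  ✓
  (2,3): δ = 70.83°  ·
antipodal pairs: 2

count = 2; pairs: (0,2), (1,3)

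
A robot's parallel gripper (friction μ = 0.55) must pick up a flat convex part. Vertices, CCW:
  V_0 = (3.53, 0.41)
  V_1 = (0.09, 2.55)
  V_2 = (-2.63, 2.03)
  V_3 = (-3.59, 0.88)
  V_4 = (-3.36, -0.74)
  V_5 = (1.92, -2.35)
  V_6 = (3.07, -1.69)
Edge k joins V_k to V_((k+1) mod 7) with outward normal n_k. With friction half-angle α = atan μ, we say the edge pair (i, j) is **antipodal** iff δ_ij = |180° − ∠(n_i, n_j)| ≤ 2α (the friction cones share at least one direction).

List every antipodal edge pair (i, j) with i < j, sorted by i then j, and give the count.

α = atan 0.55 = 28.81°;  2α = 57.62°
n_0 = (+0.5282, +0.8491)
n_1 = (-0.1878, +0.9822)
n_2 = (-0.7677, +0.6408)
n_3 = (-0.9901, -0.1406)
n_4 = (-0.2917, -0.9565)
n_5 = (+0.4978, -0.8673)
n_6 = (+0.9768, -0.2140)
  (0,1): δ = 137.29°  ·
  (0,2): δ = 97.97°  ·
  (0,3): δ = 50.03°  ✓
  (0,4): δ = 14.93°  ✓
  (0,5): δ = 61.74°  ·
  (0,6): δ = 109.53°  ·
  (1,2): δ = 140.68°  ·
  (1,3): δ = 92.74°  ·
  (1,4): δ = 27.78°  ✓
  (1,5): δ = 19.03°  ✓
  (1,6): δ = 66.82°  ·
  (2,3): δ = 132.06°  ·
  (2,4): δ = 67.10°  ·
  (2,5): δ = 20.29°  ✓
  (2,6): δ = 27.50°  ✓
  (3,4): δ = 115.04°  ·
  (3,5): δ = 68.23°  ·
  (3,6): δ = 20.44°  ✓
  (4,5): δ = 133.19°  ·
  (4,6): δ = 85.40°  ·
  (5,6): δ = 132.21°  ·
antipodal pairs: 7

count = 7; pairs: (0,3), (0,4), (1,4), (1,5), (2,5), (2,6), (3,6)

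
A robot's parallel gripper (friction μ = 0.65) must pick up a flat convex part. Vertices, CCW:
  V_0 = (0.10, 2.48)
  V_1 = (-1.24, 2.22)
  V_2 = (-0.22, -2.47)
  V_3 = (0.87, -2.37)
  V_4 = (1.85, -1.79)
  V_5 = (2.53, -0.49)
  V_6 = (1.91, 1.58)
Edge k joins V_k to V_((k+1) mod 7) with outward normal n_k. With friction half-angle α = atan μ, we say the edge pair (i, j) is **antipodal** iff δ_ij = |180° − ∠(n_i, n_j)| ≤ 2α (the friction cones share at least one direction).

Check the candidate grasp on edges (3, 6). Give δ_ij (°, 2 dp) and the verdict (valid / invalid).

α = atan 0.65 = 33.02°;  2α = 66.05°
edge 3: e_3 = (+0.98, +0.58);  n_3 = (+0.5093, -0.8606)
edge 6: e_6 = (-1.81, +0.90);  n_6 = (+0.4452, +0.8954)
∠(n_3, n_6) = 122.94°
δ = |180° − 122.94°| = 57.06°
57.06° ≤ 2α = 66.05°  →  valid

δ = 57.06°, valid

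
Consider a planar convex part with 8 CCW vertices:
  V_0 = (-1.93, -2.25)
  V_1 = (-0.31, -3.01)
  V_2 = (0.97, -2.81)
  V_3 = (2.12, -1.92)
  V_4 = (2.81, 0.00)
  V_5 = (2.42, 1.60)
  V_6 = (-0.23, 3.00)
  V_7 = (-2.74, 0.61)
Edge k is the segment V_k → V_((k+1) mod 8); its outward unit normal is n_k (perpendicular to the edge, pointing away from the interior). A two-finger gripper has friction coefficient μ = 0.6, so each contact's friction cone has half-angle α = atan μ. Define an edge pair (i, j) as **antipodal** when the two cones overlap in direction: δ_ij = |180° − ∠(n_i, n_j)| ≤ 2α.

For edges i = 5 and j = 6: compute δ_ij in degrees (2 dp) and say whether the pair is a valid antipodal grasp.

δ = 108.56°, invalid

α = atan 0.6 = 30.96°;  2α = 61.93°
edge 5: e_5 = (-2.65, +1.40);  n_5 = (+0.4671, +0.8842)
edge 6: e_6 = (-2.51, -2.39);  n_6 = (-0.6896, +0.7242)
∠(n_5, n_6) = 71.44°
δ = |180° − 71.44°| = 108.56°
108.56° > 2α = 61.93°  →  invalid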